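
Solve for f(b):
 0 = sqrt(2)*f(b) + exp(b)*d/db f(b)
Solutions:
 f(b) = C1*exp(sqrt(2)*exp(-b))


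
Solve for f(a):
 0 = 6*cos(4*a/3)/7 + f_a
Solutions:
 f(a) = C1 - 9*sin(4*a/3)/14


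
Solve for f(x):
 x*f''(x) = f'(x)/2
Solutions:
 f(x) = C1 + C2*x^(3/2)


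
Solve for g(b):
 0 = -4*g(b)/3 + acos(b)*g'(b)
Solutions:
 g(b) = C1*exp(4*Integral(1/acos(b), b)/3)


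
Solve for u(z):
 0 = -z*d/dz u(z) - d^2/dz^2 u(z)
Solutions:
 u(z) = C1 + C2*erf(sqrt(2)*z/2)


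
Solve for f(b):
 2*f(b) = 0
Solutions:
 f(b) = 0


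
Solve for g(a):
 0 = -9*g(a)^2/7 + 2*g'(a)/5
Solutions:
 g(a) = -14/(C1 + 45*a)


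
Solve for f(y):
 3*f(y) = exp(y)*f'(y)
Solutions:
 f(y) = C1*exp(-3*exp(-y))


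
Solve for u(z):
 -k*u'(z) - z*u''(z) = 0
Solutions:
 u(z) = C1 + z^(1 - re(k))*(C2*sin(log(z)*Abs(im(k))) + C3*cos(log(z)*im(k)))


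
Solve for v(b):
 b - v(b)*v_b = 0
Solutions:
 v(b) = -sqrt(C1 + b^2)
 v(b) = sqrt(C1 + b^2)


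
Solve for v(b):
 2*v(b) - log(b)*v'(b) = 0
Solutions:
 v(b) = C1*exp(2*li(b))


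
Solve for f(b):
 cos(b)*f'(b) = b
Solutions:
 f(b) = C1 + Integral(b/cos(b), b)


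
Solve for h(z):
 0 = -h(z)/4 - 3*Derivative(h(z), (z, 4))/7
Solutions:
 h(z) = (C1*sin(3^(3/4)*7^(1/4)*z/6) + C2*cos(3^(3/4)*7^(1/4)*z/6))*exp(-3^(3/4)*7^(1/4)*z/6) + (C3*sin(3^(3/4)*7^(1/4)*z/6) + C4*cos(3^(3/4)*7^(1/4)*z/6))*exp(3^(3/4)*7^(1/4)*z/6)


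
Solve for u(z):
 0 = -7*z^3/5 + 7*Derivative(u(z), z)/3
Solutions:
 u(z) = C1 + 3*z^4/20


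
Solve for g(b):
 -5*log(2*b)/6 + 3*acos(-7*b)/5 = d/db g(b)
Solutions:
 g(b) = C1 - 5*b*log(b)/6 + 3*b*acos(-7*b)/5 - 5*b*log(2)/6 + 5*b/6 + 3*sqrt(1 - 49*b^2)/35


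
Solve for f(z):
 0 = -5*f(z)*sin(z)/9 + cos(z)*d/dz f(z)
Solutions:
 f(z) = C1/cos(z)^(5/9)


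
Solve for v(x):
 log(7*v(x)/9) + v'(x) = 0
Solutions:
 -Integral(1/(-log(_y) - log(7) + 2*log(3)), (_y, v(x))) = C1 - x


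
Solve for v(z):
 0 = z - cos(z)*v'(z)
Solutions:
 v(z) = C1 + Integral(z/cos(z), z)


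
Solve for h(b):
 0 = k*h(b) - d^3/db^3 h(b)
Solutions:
 h(b) = C1*exp(b*k^(1/3)) + C2*exp(b*k^(1/3)*(-1 + sqrt(3)*I)/2) + C3*exp(-b*k^(1/3)*(1 + sqrt(3)*I)/2)


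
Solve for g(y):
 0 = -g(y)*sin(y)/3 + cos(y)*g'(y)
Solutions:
 g(y) = C1/cos(y)^(1/3)


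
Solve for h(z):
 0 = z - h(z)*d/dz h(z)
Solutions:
 h(z) = -sqrt(C1 + z^2)
 h(z) = sqrt(C1 + z^2)


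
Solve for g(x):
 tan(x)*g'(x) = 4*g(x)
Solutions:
 g(x) = C1*sin(x)^4


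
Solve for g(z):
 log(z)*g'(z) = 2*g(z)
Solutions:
 g(z) = C1*exp(2*li(z))


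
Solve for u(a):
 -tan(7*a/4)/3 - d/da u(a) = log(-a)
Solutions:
 u(a) = C1 - a*log(-a) + a + 4*log(cos(7*a/4))/21


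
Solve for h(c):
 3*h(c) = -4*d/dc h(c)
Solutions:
 h(c) = C1*exp(-3*c/4)


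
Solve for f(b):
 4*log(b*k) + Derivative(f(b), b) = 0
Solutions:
 f(b) = C1 - 4*b*log(b*k) + 4*b


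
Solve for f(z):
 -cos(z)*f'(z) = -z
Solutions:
 f(z) = C1 + Integral(z/cos(z), z)


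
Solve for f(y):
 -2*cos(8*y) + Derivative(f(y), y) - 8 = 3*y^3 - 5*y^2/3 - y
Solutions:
 f(y) = C1 + 3*y^4/4 - 5*y^3/9 - y^2/2 + 8*y + sin(8*y)/4


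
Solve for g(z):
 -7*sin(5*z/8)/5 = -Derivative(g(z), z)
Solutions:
 g(z) = C1 - 56*cos(5*z/8)/25


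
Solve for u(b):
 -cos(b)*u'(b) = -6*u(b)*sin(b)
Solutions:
 u(b) = C1/cos(b)^6


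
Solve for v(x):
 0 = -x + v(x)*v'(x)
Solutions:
 v(x) = -sqrt(C1 + x^2)
 v(x) = sqrt(C1 + x^2)


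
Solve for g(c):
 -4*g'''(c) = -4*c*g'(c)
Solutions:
 g(c) = C1 + Integral(C2*airyai(c) + C3*airybi(c), c)


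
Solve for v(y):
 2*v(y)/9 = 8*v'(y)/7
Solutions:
 v(y) = C1*exp(7*y/36)


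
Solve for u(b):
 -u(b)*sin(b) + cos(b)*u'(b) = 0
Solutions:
 u(b) = C1/cos(b)


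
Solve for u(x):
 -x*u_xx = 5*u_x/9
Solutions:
 u(x) = C1 + C2*x^(4/9)


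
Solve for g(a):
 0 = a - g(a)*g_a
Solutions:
 g(a) = -sqrt(C1 + a^2)
 g(a) = sqrt(C1 + a^2)


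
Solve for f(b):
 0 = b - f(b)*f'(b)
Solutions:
 f(b) = -sqrt(C1 + b^2)
 f(b) = sqrt(C1 + b^2)


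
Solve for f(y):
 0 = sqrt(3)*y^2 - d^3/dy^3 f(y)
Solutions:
 f(y) = C1 + C2*y + C3*y^2 + sqrt(3)*y^5/60


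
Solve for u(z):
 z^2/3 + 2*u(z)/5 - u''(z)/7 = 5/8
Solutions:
 u(z) = C1*exp(-sqrt(70)*z/5) + C2*exp(sqrt(70)*z/5) - 5*z^2/6 + 325/336


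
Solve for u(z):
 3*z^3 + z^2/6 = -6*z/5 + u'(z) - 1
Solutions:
 u(z) = C1 + 3*z^4/4 + z^3/18 + 3*z^2/5 + z


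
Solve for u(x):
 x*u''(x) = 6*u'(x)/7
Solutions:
 u(x) = C1 + C2*x^(13/7)


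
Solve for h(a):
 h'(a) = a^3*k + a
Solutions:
 h(a) = C1 + a^4*k/4 + a^2/2


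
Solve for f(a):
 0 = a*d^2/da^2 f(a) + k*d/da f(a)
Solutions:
 f(a) = C1 + a^(1 - re(k))*(C2*sin(log(a)*Abs(im(k))) + C3*cos(log(a)*im(k)))


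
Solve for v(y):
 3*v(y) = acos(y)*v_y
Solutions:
 v(y) = C1*exp(3*Integral(1/acos(y), y))


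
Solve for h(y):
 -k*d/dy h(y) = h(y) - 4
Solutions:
 h(y) = C1*exp(-y/k) + 4


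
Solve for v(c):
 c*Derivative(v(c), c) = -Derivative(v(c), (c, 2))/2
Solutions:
 v(c) = C1 + C2*erf(c)


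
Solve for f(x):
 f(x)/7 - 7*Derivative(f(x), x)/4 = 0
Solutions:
 f(x) = C1*exp(4*x/49)


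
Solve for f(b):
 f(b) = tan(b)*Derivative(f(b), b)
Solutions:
 f(b) = C1*sin(b)


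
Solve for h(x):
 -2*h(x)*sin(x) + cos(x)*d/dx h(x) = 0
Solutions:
 h(x) = C1/cos(x)^2


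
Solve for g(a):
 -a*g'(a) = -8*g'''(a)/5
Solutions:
 g(a) = C1 + Integral(C2*airyai(5^(1/3)*a/2) + C3*airybi(5^(1/3)*a/2), a)


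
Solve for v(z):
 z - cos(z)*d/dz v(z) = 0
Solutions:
 v(z) = C1 + Integral(z/cos(z), z)


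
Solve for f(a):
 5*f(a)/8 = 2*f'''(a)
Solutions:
 f(a) = C3*exp(2^(2/3)*5^(1/3)*a/4) + (C1*sin(2^(2/3)*sqrt(3)*5^(1/3)*a/8) + C2*cos(2^(2/3)*sqrt(3)*5^(1/3)*a/8))*exp(-2^(2/3)*5^(1/3)*a/8)


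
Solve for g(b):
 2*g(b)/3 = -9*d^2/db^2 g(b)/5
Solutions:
 g(b) = C1*sin(sqrt(30)*b/9) + C2*cos(sqrt(30)*b/9)


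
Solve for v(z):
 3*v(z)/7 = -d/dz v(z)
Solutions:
 v(z) = C1*exp(-3*z/7)


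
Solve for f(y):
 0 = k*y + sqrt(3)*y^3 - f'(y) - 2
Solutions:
 f(y) = C1 + k*y^2/2 + sqrt(3)*y^4/4 - 2*y


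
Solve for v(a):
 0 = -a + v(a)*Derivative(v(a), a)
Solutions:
 v(a) = -sqrt(C1 + a^2)
 v(a) = sqrt(C1 + a^2)


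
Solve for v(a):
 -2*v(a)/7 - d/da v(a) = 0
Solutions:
 v(a) = C1*exp(-2*a/7)


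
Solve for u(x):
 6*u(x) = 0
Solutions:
 u(x) = 0


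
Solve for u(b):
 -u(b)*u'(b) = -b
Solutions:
 u(b) = -sqrt(C1 + b^2)
 u(b) = sqrt(C1 + b^2)


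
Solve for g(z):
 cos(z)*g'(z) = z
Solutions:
 g(z) = C1 + Integral(z/cos(z), z)


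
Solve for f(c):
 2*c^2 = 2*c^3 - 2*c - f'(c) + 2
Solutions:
 f(c) = C1 + c^4/2 - 2*c^3/3 - c^2 + 2*c


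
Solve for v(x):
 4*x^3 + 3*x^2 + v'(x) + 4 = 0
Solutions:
 v(x) = C1 - x^4 - x^3 - 4*x


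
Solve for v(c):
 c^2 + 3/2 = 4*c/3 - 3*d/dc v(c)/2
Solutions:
 v(c) = C1 - 2*c^3/9 + 4*c^2/9 - c


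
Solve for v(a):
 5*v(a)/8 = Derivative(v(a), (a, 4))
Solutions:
 v(a) = C1*exp(-10^(1/4)*a/2) + C2*exp(10^(1/4)*a/2) + C3*sin(10^(1/4)*a/2) + C4*cos(10^(1/4)*a/2)


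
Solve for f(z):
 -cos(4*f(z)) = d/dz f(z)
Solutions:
 f(z) = -asin((C1 + exp(8*z))/(C1 - exp(8*z)))/4 + pi/4
 f(z) = asin((C1 + exp(8*z))/(C1 - exp(8*z)))/4


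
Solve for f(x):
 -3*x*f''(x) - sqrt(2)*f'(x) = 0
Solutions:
 f(x) = C1 + C2*x^(1 - sqrt(2)/3)


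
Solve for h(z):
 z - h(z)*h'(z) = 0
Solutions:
 h(z) = -sqrt(C1 + z^2)
 h(z) = sqrt(C1 + z^2)


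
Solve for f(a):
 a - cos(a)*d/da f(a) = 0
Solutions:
 f(a) = C1 + Integral(a/cos(a), a)


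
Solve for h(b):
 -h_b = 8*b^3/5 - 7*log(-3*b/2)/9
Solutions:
 h(b) = C1 - 2*b^4/5 + 7*b*log(-b)/9 + 7*b*(-1 - log(2) + log(3))/9


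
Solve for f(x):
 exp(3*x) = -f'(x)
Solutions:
 f(x) = C1 - exp(3*x)/3


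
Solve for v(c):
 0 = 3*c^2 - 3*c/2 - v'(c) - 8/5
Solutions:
 v(c) = C1 + c^3 - 3*c^2/4 - 8*c/5


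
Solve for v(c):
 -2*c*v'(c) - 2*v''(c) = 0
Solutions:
 v(c) = C1 + C2*erf(sqrt(2)*c/2)


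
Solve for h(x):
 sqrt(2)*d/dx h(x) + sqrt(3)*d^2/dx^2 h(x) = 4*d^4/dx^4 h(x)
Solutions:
 h(x) = C1 + C2*exp(-x*(3^(5/6)/(sqrt(18 - sqrt(3)) + 3*sqrt(2))^(1/3) + 3^(2/3)*(sqrt(18 - sqrt(3)) + 3*sqrt(2))^(1/3))/12)*sin(x*(-3^(1/6)*(sqrt(18 - sqrt(3)) + 3*sqrt(2))^(1/3) + 3^(1/3)/(sqrt(18 - sqrt(3)) + 3*sqrt(2))^(1/3))/4) + C3*exp(-x*(3^(5/6)/(sqrt(18 - sqrt(3)) + 3*sqrt(2))^(1/3) + 3^(2/3)*(sqrt(18 - sqrt(3)) + 3*sqrt(2))^(1/3))/12)*cos(x*(-3^(1/6)*(sqrt(18 - sqrt(3)) + 3*sqrt(2))^(1/3) + 3^(1/3)/(sqrt(18 - sqrt(3)) + 3*sqrt(2))^(1/3))/4) + C4*exp(x*(3^(5/6)/(sqrt(18 - sqrt(3)) + 3*sqrt(2))^(1/3) + 3^(2/3)*(sqrt(18 - sqrt(3)) + 3*sqrt(2))^(1/3))/6)


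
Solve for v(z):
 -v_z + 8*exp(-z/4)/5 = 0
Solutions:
 v(z) = C1 - 32*exp(-z/4)/5


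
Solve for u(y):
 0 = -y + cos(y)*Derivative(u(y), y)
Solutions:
 u(y) = C1 + Integral(y/cos(y), y)


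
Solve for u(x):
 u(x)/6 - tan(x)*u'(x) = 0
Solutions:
 u(x) = C1*sin(x)^(1/6)


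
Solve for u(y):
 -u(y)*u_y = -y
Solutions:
 u(y) = -sqrt(C1 + y^2)
 u(y) = sqrt(C1 + y^2)


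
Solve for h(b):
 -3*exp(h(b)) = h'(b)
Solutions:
 h(b) = log(1/(C1 + 3*b))


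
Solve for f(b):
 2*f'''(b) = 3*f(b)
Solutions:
 f(b) = C3*exp(2^(2/3)*3^(1/3)*b/2) + (C1*sin(2^(2/3)*3^(5/6)*b/4) + C2*cos(2^(2/3)*3^(5/6)*b/4))*exp(-2^(2/3)*3^(1/3)*b/4)


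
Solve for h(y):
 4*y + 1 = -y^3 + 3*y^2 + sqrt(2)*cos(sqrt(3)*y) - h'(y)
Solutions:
 h(y) = C1 - y^4/4 + y^3 - 2*y^2 - y + sqrt(6)*sin(sqrt(3)*y)/3


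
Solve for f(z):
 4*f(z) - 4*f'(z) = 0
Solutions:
 f(z) = C1*exp(z)


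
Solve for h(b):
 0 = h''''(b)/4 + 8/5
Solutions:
 h(b) = C1 + C2*b + C3*b^2 + C4*b^3 - 4*b^4/15


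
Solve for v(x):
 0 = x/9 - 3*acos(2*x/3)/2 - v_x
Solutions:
 v(x) = C1 + x^2/18 - 3*x*acos(2*x/3)/2 + 3*sqrt(9 - 4*x^2)/4


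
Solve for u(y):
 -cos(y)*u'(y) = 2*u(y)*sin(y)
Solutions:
 u(y) = C1*cos(y)^2


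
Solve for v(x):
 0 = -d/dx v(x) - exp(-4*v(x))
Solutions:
 v(x) = log(-I*(C1 - 4*x)^(1/4))
 v(x) = log(I*(C1 - 4*x)^(1/4))
 v(x) = log(-(C1 - 4*x)^(1/4))
 v(x) = log(C1 - 4*x)/4


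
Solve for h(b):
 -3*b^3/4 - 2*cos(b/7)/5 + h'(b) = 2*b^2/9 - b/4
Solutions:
 h(b) = C1 + 3*b^4/16 + 2*b^3/27 - b^2/8 + 14*sin(b/7)/5


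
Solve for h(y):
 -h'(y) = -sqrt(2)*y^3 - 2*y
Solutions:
 h(y) = C1 + sqrt(2)*y^4/4 + y^2


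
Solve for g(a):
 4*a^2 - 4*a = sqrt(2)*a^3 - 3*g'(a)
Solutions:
 g(a) = C1 + sqrt(2)*a^4/12 - 4*a^3/9 + 2*a^2/3


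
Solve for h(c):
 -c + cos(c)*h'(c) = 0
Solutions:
 h(c) = C1 + Integral(c/cos(c), c)


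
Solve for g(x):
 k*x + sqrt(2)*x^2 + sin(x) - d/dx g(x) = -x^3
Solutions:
 g(x) = C1 + k*x^2/2 + x^4/4 + sqrt(2)*x^3/3 - cos(x)


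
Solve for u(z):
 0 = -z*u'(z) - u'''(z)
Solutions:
 u(z) = C1 + Integral(C2*airyai(-z) + C3*airybi(-z), z)


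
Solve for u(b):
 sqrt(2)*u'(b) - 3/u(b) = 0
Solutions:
 u(b) = -sqrt(C1 + 3*sqrt(2)*b)
 u(b) = sqrt(C1 + 3*sqrt(2)*b)


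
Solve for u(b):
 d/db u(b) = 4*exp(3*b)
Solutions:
 u(b) = C1 + 4*exp(3*b)/3


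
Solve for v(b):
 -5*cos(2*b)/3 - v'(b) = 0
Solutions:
 v(b) = C1 - 5*sin(2*b)/6


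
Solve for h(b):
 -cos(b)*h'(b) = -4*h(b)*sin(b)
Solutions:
 h(b) = C1/cos(b)^4


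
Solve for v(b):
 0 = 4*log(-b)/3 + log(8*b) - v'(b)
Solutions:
 v(b) = C1 + 7*b*log(b)/3 + b*(-7/3 + 3*log(2) + 4*I*pi/3)


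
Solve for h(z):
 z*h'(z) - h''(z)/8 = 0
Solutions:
 h(z) = C1 + C2*erfi(2*z)


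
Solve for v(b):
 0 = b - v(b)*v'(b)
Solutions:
 v(b) = -sqrt(C1 + b^2)
 v(b) = sqrt(C1 + b^2)


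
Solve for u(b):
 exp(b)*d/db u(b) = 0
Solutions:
 u(b) = C1


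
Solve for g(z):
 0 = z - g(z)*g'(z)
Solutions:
 g(z) = -sqrt(C1 + z^2)
 g(z) = sqrt(C1 + z^2)


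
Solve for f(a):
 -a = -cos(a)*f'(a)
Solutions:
 f(a) = C1 + Integral(a/cos(a), a)


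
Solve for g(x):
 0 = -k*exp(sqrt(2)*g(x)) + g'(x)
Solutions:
 g(x) = sqrt(2)*(2*log(-1/(C1 + k*x)) - log(2))/4


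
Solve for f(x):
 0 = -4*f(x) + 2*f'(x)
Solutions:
 f(x) = C1*exp(2*x)


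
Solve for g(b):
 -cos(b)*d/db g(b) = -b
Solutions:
 g(b) = C1 + Integral(b/cos(b), b)


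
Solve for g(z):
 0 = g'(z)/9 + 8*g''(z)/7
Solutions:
 g(z) = C1 + C2*exp(-7*z/72)


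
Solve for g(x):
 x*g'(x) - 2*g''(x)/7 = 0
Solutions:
 g(x) = C1 + C2*erfi(sqrt(7)*x/2)


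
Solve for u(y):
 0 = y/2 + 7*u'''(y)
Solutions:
 u(y) = C1 + C2*y + C3*y^2 - y^4/336


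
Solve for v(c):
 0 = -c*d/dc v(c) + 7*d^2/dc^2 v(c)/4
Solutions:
 v(c) = C1 + C2*erfi(sqrt(14)*c/7)


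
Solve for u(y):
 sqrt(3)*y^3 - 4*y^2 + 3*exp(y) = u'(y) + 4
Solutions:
 u(y) = C1 + sqrt(3)*y^4/4 - 4*y^3/3 - 4*y + 3*exp(y)


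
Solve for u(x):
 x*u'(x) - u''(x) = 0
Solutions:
 u(x) = C1 + C2*erfi(sqrt(2)*x/2)


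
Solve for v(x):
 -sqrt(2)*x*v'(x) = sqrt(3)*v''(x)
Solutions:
 v(x) = C1 + C2*erf(6^(3/4)*x/6)


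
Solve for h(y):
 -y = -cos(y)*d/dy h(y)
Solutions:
 h(y) = C1 + Integral(y/cos(y), y)


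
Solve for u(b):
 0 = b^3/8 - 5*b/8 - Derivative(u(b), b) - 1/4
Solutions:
 u(b) = C1 + b^4/32 - 5*b^2/16 - b/4


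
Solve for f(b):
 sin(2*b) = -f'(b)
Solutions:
 f(b) = C1 + cos(2*b)/2


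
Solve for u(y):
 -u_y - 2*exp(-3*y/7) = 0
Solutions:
 u(y) = C1 + 14*exp(-3*y/7)/3


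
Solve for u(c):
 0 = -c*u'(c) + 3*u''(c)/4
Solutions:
 u(c) = C1 + C2*erfi(sqrt(6)*c/3)


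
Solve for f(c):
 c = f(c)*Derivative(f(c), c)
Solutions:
 f(c) = -sqrt(C1 + c^2)
 f(c) = sqrt(C1 + c^2)


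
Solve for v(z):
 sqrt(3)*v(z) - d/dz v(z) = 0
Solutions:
 v(z) = C1*exp(sqrt(3)*z)


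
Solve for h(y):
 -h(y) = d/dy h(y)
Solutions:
 h(y) = C1*exp(-y)


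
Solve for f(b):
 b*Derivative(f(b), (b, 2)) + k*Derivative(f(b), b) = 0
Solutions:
 f(b) = C1 + b^(1 - re(k))*(C2*sin(log(b)*Abs(im(k))) + C3*cos(log(b)*im(k)))


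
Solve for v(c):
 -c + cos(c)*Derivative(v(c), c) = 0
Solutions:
 v(c) = C1 + Integral(c/cos(c), c)


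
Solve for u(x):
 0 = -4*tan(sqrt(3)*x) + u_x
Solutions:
 u(x) = C1 - 4*sqrt(3)*log(cos(sqrt(3)*x))/3


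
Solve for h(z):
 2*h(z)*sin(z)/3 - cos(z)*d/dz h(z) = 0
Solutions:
 h(z) = C1/cos(z)^(2/3)


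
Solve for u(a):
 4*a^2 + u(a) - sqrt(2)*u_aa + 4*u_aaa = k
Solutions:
 u(a) = C1*exp(a*(2^(2/3)/(-sqrt(2) + sqrt(-2 + (108 - sqrt(2))^2) + 108)^(1/3) + 2*sqrt(2) + 2^(1/3)*(-sqrt(2) + sqrt(-2 + (108 - sqrt(2))^2) + 108)^(1/3))/24)*sin(2^(1/3)*sqrt(3)*a*(-(-sqrt(2) + sqrt(-2 + (108 - sqrt(2))^2) + 108)^(1/3) + 2^(1/3)/(-sqrt(2) + sqrt(-2 + (108 - sqrt(2))^2) + 108)^(1/3))/24) + C2*exp(a*(2^(2/3)/(-sqrt(2) + sqrt(-2 + (108 - sqrt(2))^2) + 108)^(1/3) + 2*sqrt(2) + 2^(1/3)*(-sqrt(2) + sqrt(-2 + (108 - sqrt(2))^2) + 108)^(1/3))/24)*cos(2^(1/3)*sqrt(3)*a*(-(-sqrt(2) + sqrt(-2 + (108 - sqrt(2))^2) + 108)^(1/3) + 2^(1/3)/(-sqrt(2) + sqrt(-2 + (108 - sqrt(2))^2) + 108)^(1/3))/24) + C3*exp(a*(-2^(1/3)*(-sqrt(2) + sqrt(-2 + (108 - sqrt(2))^2) + 108)^(1/3) - 2^(2/3)/(-sqrt(2) + sqrt(-2 + (108 - sqrt(2))^2) + 108)^(1/3) + sqrt(2))/12) - 4*a^2 + k - 8*sqrt(2)


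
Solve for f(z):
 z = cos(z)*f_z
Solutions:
 f(z) = C1 + Integral(z/cos(z), z)


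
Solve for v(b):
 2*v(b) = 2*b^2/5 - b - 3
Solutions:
 v(b) = b^2/5 - b/2 - 3/2


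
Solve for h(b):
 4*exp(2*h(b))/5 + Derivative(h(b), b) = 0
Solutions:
 h(b) = log(-sqrt(1/(C1 + 4*b))) - log(2) + log(10)/2
 h(b) = log(1/(C1 + 4*b))/2 - log(2) + log(10)/2


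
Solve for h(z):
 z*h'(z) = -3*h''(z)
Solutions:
 h(z) = C1 + C2*erf(sqrt(6)*z/6)


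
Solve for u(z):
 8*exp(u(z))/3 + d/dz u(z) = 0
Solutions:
 u(z) = log(1/(C1 + 8*z)) + log(3)


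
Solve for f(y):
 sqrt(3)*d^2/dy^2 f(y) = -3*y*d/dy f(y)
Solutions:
 f(y) = C1 + C2*erf(sqrt(2)*3^(1/4)*y/2)


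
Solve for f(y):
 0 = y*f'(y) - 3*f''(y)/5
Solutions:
 f(y) = C1 + C2*erfi(sqrt(30)*y/6)


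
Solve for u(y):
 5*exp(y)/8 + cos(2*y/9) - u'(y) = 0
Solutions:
 u(y) = C1 + 5*exp(y)/8 + 9*sin(2*y/9)/2


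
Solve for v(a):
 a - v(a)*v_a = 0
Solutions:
 v(a) = -sqrt(C1 + a^2)
 v(a) = sqrt(C1 + a^2)


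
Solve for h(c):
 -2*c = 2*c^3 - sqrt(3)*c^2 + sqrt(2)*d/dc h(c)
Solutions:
 h(c) = C1 - sqrt(2)*c^4/4 + sqrt(6)*c^3/6 - sqrt(2)*c^2/2


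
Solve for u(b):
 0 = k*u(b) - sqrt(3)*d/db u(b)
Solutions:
 u(b) = C1*exp(sqrt(3)*b*k/3)


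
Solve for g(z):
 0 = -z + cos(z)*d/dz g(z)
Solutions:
 g(z) = C1 + Integral(z/cos(z), z)


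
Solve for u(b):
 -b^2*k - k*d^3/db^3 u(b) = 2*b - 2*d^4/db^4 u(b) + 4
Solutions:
 u(b) = C1 + C2*b + C3*b^2 + C4*exp(b*k/2) - b^5/60 - b^4/(4*k) + b^3*(-2/3 - 2/k)/k


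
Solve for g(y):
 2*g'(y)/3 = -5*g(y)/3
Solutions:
 g(y) = C1*exp(-5*y/2)


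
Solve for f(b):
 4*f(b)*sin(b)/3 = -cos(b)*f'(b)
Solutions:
 f(b) = C1*cos(b)^(4/3)


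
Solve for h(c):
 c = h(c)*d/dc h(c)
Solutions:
 h(c) = -sqrt(C1 + c^2)
 h(c) = sqrt(C1 + c^2)


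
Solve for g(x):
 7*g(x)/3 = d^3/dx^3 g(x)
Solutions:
 g(x) = C3*exp(3^(2/3)*7^(1/3)*x/3) + (C1*sin(3^(1/6)*7^(1/3)*x/2) + C2*cos(3^(1/6)*7^(1/3)*x/2))*exp(-3^(2/3)*7^(1/3)*x/6)


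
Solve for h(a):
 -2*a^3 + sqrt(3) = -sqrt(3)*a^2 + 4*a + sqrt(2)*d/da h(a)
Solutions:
 h(a) = C1 - sqrt(2)*a^4/4 + sqrt(6)*a^3/6 - sqrt(2)*a^2 + sqrt(6)*a/2


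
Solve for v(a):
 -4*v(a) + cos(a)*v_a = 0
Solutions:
 v(a) = C1*(sin(a)^2 + 2*sin(a) + 1)/(sin(a)^2 - 2*sin(a) + 1)


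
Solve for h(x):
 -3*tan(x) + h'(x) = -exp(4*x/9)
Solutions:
 h(x) = C1 - 9*exp(4*x/9)/4 - 3*log(cos(x))


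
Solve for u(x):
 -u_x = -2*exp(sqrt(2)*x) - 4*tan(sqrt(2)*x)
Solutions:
 u(x) = C1 + sqrt(2)*exp(sqrt(2)*x) - 2*sqrt(2)*log(cos(sqrt(2)*x))


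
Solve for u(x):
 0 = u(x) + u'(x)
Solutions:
 u(x) = C1*exp(-x)


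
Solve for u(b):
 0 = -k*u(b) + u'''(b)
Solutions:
 u(b) = C1*exp(b*k^(1/3)) + C2*exp(b*k^(1/3)*(-1 + sqrt(3)*I)/2) + C3*exp(-b*k^(1/3)*(1 + sqrt(3)*I)/2)


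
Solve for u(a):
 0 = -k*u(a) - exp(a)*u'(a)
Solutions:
 u(a) = C1*exp(k*exp(-a))


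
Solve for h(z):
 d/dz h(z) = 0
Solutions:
 h(z) = C1


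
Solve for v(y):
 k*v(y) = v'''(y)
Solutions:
 v(y) = C1*exp(k^(1/3)*y) + C2*exp(k^(1/3)*y*(-1 + sqrt(3)*I)/2) + C3*exp(-k^(1/3)*y*(1 + sqrt(3)*I)/2)


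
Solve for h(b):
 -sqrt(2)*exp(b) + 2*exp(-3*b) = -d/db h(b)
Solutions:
 h(b) = C1 + sqrt(2)*exp(b) + 2*exp(-3*b)/3


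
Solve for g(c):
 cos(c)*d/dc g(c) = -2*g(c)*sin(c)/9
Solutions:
 g(c) = C1*cos(c)^(2/9)


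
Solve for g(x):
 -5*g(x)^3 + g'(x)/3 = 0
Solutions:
 g(x) = -sqrt(2)*sqrt(-1/(C1 + 15*x))/2
 g(x) = sqrt(2)*sqrt(-1/(C1 + 15*x))/2


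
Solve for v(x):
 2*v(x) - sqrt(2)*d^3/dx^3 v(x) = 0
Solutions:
 v(x) = C3*exp(2^(1/6)*x) + (C1*sin(2^(1/6)*sqrt(3)*x/2) + C2*cos(2^(1/6)*sqrt(3)*x/2))*exp(-2^(1/6)*x/2)


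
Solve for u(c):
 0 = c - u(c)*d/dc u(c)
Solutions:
 u(c) = -sqrt(C1 + c^2)
 u(c) = sqrt(C1 + c^2)


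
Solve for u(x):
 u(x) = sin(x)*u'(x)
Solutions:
 u(x) = C1*sqrt(cos(x) - 1)/sqrt(cos(x) + 1)


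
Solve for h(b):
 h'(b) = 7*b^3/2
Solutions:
 h(b) = C1 + 7*b^4/8


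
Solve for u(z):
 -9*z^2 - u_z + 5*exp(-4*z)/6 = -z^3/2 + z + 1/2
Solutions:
 u(z) = C1 + z^4/8 - 3*z^3 - z^2/2 - z/2 - 5*exp(-4*z)/24


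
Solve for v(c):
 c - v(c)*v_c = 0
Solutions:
 v(c) = -sqrt(C1 + c^2)
 v(c) = sqrt(C1 + c^2)


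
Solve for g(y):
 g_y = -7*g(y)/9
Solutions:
 g(y) = C1*exp(-7*y/9)


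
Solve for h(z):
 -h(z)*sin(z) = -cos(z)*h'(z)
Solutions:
 h(z) = C1/cos(z)


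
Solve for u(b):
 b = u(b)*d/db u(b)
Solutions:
 u(b) = -sqrt(C1 + b^2)
 u(b) = sqrt(C1 + b^2)


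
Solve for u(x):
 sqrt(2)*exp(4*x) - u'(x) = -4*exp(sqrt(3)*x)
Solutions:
 u(x) = C1 + sqrt(2)*exp(4*x)/4 + 4*sqrt(3)*exp(sqrt(3)*x)/3


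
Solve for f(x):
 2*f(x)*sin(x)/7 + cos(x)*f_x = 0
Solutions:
 f(x) = C1*cos(x)^(2/7)


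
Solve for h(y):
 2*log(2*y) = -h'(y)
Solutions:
 h(y) = C1 - 2*y*log(y) - y*log(4) + 2*y


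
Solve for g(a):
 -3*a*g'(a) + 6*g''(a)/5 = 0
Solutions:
 g(a) = C1 + C2*erfi(sqrt(5)*a/2)


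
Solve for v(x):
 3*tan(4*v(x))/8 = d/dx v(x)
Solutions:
 v(x) = -asin(C1*exp(3*x/2))/4 + pi/4
 v(x) = asin(C1*exp(3*x/2))/4


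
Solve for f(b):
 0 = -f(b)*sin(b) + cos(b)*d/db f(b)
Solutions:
 f(b) = C1/cos(b)


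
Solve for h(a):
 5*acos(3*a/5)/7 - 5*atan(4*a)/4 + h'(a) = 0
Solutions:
 h(a) = C1 - 5*a*acos(3*a/5)/7 + 5*a*atan(4*a)/4 + 5*sqrt(25 - 9*a^2)/21 - 5*log(16*a^2 + 1)/32


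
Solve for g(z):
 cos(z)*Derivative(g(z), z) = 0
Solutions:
 g(z) = C1


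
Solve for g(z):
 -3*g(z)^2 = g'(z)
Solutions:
 g(z) = 1/(C1 + 3*z)


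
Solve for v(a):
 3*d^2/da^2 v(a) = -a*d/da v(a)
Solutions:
 v(a) = C1 + C2*erf(sqrt(6)*a/6)


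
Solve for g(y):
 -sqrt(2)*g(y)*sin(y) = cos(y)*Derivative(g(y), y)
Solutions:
 g(y) = C1*cos(y)^(sqrt(2))


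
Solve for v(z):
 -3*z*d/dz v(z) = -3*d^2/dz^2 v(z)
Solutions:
 v(z) = C1 + C2*erfi(sqrt(2)*z/2)


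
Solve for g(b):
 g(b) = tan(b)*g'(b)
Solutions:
 g(b) = C1*sin(b)


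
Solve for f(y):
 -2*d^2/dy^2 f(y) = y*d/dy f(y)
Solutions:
 f(y) = C1 + C2*erf(y/2)


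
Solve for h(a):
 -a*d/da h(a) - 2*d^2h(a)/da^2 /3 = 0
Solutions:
 h(a) = C1 + C2*erf(sqrt(3)*a/2)


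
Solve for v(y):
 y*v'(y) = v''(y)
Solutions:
 v(y) = C1 + C2*erfi(sqrt(2)*y/2)


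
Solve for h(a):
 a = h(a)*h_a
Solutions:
 h(a) = -sqrt(C1 + a^2)
 h(a) = sqrt(C1 + a^2)


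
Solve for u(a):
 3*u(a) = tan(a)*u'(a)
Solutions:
 u(a) = C1*sin(a)^3


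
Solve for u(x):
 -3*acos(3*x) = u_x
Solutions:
 u(x) = C1 - 3*x*acos(3*x) + sqrt(1 - 9*x^2)


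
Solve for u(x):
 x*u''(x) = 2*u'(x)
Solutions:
 u(x) = C1 + C2*x^3


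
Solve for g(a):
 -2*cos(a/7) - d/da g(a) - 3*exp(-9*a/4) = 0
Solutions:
 g(a) = C1 - 14*sin(a/7) + 4*exp(-9*a/4)/3


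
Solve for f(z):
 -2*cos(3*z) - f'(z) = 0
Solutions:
 f(z) = C1 - 2*sin(3*z)/3


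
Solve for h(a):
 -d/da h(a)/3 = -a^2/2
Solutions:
 h(a) = C1 + a^3/2


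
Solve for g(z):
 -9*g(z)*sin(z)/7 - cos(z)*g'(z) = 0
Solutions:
 g(z) = C1*cos(z)^(9/7)


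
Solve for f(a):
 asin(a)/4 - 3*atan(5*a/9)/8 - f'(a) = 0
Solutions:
 f(a) = C1 + a*asin(a)/4 - 3*a*atan(5*a/9)/8 + sqrt(1 - a^2)/4 + 27*log(25*a^2 + 81)/80


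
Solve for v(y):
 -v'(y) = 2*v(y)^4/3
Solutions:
 v(y) = (-1 - sqrt(3)*I)*(1/(C1 + 2*y))^(1/3)/2
 v(y) = (-1 + sqrt(3)*I)*(1/(C1 + 2*y))^(1/3)/2
 v(y) = (1/(C1 + 2*y))^(1/3)


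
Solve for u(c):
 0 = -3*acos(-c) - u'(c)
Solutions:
 u(c) = C1 - 3*c*acos(-c) - 3*sqrt(1 - c^2)


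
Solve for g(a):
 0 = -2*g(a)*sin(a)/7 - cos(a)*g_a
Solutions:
 g(a) = C1*cos(a)^(2/7)


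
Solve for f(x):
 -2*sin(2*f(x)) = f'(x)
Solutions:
 f(x) = pi - acos((-C1 - exp(8*x))/(C1 - exp(8*x)))/2
 f(x) = acos((-C1 - exp(8*x))/(C1 - exp(8*x)))/2


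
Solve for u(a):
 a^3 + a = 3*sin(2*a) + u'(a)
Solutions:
 u(a) = C1 + a^4/4 + a^2/2 + 3*cos(2*a)/2


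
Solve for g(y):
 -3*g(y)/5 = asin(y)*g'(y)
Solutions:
 g(y) = C1*exp(-3*Integral(1/asin(y), y)/5)


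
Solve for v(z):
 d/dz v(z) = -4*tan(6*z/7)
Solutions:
 v(z) = C1 + 14*log(cos(6*z/7))/3


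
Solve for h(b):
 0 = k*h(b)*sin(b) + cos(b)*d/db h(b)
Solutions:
 h(b) = C1*exp(k*log(cos(b)))


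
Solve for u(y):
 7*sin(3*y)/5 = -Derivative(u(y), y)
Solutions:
 u(y) = C1 + 7*cos(3*y)/15


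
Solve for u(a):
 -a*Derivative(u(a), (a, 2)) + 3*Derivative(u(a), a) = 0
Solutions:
 u(a) = C1 + C2*a^4


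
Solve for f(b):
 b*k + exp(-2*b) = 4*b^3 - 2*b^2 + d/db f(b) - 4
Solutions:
 f(b) = C1 - b^4 + 2*b^3/3 + b^2*k/2 + 4*b - exp(-2*b)/2


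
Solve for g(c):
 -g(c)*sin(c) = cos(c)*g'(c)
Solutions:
 g(c) = C1*cos(c)


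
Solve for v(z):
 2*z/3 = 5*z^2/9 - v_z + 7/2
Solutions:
 v(z) = C1 + 5*z^3/27 - z^2/3 + 7*z/2


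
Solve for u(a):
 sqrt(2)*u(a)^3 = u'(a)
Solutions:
 u(a) = -sqrt(2)*sqrt(-1/(C1 + sqrt(2)*a))/2
 u(a) = sqrt(2)*sqrt(-1/(C1 + sqrt(2)*a))/2


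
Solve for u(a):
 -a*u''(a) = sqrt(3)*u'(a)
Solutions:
 u(a) = C1 + C2*a^(1 - sqrt(3))


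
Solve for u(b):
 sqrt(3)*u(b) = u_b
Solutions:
 u(b) = C1*exp(sqrt(3)*b)


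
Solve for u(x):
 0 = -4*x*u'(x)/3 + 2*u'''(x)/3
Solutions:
 u(x) = C1 + Integral(C2*airyai(2^(1/3)*x) + C3*airybi(2^(1/3)*x), x)


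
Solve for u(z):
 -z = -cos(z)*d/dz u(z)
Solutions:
 u(z) = C1 + Integral(z/cos(z), z)


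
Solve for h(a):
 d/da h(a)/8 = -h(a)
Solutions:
 h(a) = C1*exp(-8*a)


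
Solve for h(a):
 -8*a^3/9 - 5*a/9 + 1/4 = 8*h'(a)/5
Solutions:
 h(a) = C1 - 5*a^4/36 - 25*a^2/144 + 5*a/32


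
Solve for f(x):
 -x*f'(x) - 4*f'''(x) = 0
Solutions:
 f(x) = C1 + Integral(C2*airyai(-2^(1/3)*x/2) + C3*airybi(-2^(1/3)*x/2), x)


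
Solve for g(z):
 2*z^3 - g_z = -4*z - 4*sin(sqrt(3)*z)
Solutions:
 g(z) = C1 + z^4/2 + 2*z^2 - 4*sqrt(3)*cos(sqrt(3)*z)/3


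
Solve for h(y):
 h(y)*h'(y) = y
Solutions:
 h(y) = -sqrt(C1 + y^2)
 h(y) = sqrt(C1 + y^2)


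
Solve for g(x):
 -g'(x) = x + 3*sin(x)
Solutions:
 g(x) = C1 - x^2/2 + 3*cos(x)


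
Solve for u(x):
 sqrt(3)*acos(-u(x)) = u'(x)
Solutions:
 Integral(1/acos(-_y), (_y, u(x))) = C1 + sqrt(3)*x


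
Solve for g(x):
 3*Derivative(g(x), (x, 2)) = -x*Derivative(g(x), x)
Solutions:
 g(x) = C1 + C2*erf(sqrt(6)*x/6)


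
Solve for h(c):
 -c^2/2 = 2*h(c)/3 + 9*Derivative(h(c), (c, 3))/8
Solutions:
 h(c) = C3*exp(-2*2^(1/3)*c/3) - 3*c^2/4 + (C1*sin(2^(1/3)*sqrt(3)*c/3) + C2*cos(2^(1/3)*sqrt(3)*c/3))*exp(2^(1/3)*c/3)


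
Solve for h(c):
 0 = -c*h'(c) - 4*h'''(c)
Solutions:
 h(c) = C1 + Integral(C2*airyai(-2^(1/3)*c/2) + C3*airybi(-2^(1/3)*c/2), c)


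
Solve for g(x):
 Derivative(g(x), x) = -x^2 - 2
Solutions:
 g(x) = C1 - x^3/3 - 2*x


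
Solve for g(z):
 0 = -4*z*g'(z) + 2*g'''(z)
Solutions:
 g(z) = C1 + Integral(C2*airyai(2^(1/3)*z) + C3*airybi(2^(1/3)*z), z)


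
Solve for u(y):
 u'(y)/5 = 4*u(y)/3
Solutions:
 u(y) = C1*exp(20*y/3)


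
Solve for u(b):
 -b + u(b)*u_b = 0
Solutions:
 u(b) = -sqrt(C1 + b^2)
 u(b) = sqrt(C1 + b^2)


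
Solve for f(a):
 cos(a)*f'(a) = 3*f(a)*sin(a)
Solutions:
 f(a) = C1/cos(a)^3


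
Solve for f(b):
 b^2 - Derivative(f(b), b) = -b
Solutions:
 f(b) = C1 + b^3/3 + b^2/2


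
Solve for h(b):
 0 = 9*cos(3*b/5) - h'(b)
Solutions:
 h(b) = C1 + 15*sin(3*b/5)


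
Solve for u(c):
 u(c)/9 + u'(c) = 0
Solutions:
 u(c) = C1*exp(-c/9)


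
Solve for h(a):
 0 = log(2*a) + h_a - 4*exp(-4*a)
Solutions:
 h(a) = C1 - a*log(a) + a*(1 - log(2)) - exp(-4*a)


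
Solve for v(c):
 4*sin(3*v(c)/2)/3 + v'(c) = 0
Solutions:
 v(c) = -2*acos((-C1 - exp(4*c))/(C1 - exp(4*c)))/3 + 4*pi/3
 v(c) = 2*acos((-C1 - exp(4*c))/(C1 - exp(4*c)))/3


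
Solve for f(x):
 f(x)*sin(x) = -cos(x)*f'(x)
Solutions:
 f(x) = C1*cos(x)


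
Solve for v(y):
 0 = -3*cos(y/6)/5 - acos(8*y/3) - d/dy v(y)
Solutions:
 v(y) = C1 - y*acos(8*y/3) + sqrt(9 - 64*y^2)/8 - 18*sin(y/6)/5


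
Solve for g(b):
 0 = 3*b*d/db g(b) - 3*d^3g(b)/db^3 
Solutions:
 g(b) = C1 + Integral(C2*airyai(b) + C3*airybi(b), b)


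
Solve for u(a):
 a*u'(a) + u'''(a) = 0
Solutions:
 u(a) = C1 + Integral(C2*airyai(-a) + C3*airybi(-a), a)


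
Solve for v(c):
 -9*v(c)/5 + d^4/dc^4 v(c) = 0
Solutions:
 v(c) = C1*exp(-sqrt(3)*5^(3/4)*c/5) + C2*exp(sqrt(3)*5^(3/4)*c/5) + C3*sin(sqrt(3)*5^(3/4)*c/5) + C4*cos(sqrt(3)*5^(3/4)*c/5)


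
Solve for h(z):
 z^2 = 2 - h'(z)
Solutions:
 h(z) = C1 - z^3/3 + 2*z


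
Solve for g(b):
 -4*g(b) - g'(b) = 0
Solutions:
 g(b) = C1*exp(-4*b)


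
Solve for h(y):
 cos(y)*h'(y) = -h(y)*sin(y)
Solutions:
 h(y) = C1*cos(y)


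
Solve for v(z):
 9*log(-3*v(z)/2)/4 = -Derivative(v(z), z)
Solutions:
 4*Integral(1/(log(-_y) - log(2) + log(3)), (_y, v(z)))/9 = C1 - z


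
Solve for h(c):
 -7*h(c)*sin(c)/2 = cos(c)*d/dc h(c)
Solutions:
 h(c) = C1*cos(c)^(7/2)


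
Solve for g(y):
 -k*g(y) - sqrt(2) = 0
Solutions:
 g(y) = -sqrt(2)/k


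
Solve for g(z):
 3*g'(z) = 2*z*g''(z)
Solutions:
 g(z) = C1 + C2*z^(5/2)


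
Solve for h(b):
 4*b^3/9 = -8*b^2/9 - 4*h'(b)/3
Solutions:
 h(b) = C1 - b^4/12 - 2*b^3/9


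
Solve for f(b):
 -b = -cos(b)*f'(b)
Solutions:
 f(b) = C1 + Integral(b/cos(b), b)


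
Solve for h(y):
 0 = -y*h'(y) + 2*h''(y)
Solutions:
 h(y) = C1 + C2*erfi(y/2)


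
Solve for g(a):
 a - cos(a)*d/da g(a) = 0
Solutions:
 g(a) = C1 + Integral(a/cos(a), a)


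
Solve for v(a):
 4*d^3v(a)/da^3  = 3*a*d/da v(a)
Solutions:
 v(a) = C1 + Integral(C2*airyai(6^(1/3)*a/2) + C3*airybi(6^(1/3)*a/2), a)


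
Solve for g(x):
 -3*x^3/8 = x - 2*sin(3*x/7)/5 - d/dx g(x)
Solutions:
 g(x) = C1 + 3*x^4/32 + x^2/2 + 14*cos(3*x/7)/15


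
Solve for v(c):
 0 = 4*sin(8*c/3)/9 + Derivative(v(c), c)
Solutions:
 v(c) = C1 + cos(8*c/3)/6


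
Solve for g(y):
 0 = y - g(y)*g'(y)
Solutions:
 g(y) = -sqrt(C1 + y^2)
 g(y) = sqrt(C1 + y^2)


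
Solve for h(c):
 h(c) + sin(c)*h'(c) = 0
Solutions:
 h(c) = C1*sqrt(cos(c) + 1)/sqrt(cos(c) - 1)


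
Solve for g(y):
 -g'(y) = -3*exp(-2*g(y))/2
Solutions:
 g(y) = log(-sqrt(C1 + 3*y))
 g(y) = log(C1 + 3*y)/2


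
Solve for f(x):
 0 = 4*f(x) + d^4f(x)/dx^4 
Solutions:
 f(x) = (C1*sin(x) + C2*cos(x))*exp(-x) + (C3*sin(x) + C4*cos(x))*exp(x)


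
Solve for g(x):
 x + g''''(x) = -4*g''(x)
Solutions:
 g(x) = C1 + C2*x + C3*sin(2*x) + C4*cos(2*x) - x^3/24


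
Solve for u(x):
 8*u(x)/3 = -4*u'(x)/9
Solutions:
 u(x) = C1*exp(-6*x)


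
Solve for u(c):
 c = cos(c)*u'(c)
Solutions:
 u(c) = C1 + Integral(c/cos(c), c)


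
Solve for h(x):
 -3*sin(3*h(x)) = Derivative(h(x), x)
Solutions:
 h(x) = -acos((-C1 - exp(18*x))/(C1 - exp(18*x)))/3 + 2*pi/3
 h(x) = acos((-C1 - exp(18*x))/(C1 - exp(18*x)))/3


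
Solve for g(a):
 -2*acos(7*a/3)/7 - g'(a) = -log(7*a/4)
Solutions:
 g(a) = C1 + a*log(a) - 2*a*acos(7*a/3)/7 - 2*a*log(2) - a + a*log(7) + 2*sqrt(9 - 49*a^2)/49


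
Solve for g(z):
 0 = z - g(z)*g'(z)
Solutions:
 g(z) = -sqrt(C1 + z^2)
 g(z) = sqrt(C1 + z^2)


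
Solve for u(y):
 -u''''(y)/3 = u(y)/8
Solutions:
 u(y) = (C1*sin(2^(3/4)*3^(1/4)*y/4) + C2*cos(2^(3/4)*3^(1/4)*y/4))*exp(-2^(3/4)*3^(1/4)*y/4) + (C3*sin(2^(3/4)*3^(1/4)*y/4) + C4*cos(2^(3/4)*3^(1/4)*y/4))*exp(2^(3/4)*3^(1/4)*y/4)


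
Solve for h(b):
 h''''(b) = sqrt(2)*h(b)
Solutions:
 h(b) = C1*exp(-2^(1/8)*b) + C2*exp(2^(1/8)*b) + C3*sin(2^(1/8)*b) + C4*cos(2^(1/8)*b)


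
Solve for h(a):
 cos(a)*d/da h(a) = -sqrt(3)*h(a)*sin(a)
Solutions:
 h(a) = C1*cos(a)^(sqrt(3))


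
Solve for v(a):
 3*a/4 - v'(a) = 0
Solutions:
 v(a) = C1 + 3*a^2/8


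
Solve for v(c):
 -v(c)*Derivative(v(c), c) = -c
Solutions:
 v(c) = -sqrt(C1 + c^2)
 v(c) = sqrt(C1 + c^2)


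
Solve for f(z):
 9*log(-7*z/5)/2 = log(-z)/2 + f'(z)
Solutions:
 f(z) = C1 + 4*z*log(-z) + z*(-5*log(5) - 4 + log(35)/2 + 4*log(7))


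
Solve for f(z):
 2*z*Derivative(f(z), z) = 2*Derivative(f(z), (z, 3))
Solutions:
 f(z) = C1 + Integral(C2*airyai(z) + C3*airybi(z), z)


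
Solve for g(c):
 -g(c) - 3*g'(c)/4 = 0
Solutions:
 g(c) = C1*exp(-4*c/3)


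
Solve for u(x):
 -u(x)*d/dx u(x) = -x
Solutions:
 u(x) = -sqrt(C1 + x^2)
 u(x) = sqrt(C1 + x^2)


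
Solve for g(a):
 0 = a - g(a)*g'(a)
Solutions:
 g(a) = -sqrt(C1 + a^2)
 g(a) = sqrt(C1 + a^2)


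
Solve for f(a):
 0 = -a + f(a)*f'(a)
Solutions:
 f(a) = -sqrt(C1 + a^2)
 f(a) = sqrt(C1 + a^2)


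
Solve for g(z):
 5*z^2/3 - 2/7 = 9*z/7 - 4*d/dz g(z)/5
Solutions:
 g(z) = C1 - 25*z^3/36 + 45*z^2/56 + 5*z/14


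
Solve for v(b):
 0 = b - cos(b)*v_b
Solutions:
 v(b) = C1 + Integral(b/cos(b), b)


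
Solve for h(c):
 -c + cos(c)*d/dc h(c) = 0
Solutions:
 h(c) = C1 + Integral(c/cos(c), c)


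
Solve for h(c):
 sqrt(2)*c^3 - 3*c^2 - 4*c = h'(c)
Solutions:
 h(c) = C1 + sqrt(2)*c^4/4 - c^3 - 2*c^2


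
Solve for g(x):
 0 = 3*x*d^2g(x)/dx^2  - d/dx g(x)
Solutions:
 g(x) = C1 + C2*x^(4/3)


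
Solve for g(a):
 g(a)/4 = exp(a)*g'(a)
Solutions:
 g(a) = C1*exp(-exp(-a)/4)


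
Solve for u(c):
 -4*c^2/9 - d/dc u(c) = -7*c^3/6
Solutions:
 u(c) = C1 + 7*c^4/24 - 4*c^3/27


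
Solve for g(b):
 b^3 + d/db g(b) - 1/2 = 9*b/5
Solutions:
 g(b) = C1 - b^4/4 + 9*b^2/10 + b/2


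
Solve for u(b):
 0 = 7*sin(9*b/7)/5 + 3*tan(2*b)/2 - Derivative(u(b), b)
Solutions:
 u(b) = C1 - 3*log(cos(2*b))/4 - 49*cos(9*b/7)/45


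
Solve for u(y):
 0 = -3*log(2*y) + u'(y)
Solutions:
 u(y) = C1 + 3*y*log(y) - 3*y + y*log(8)


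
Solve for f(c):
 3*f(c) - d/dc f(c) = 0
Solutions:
 f(c) = C1*exp(3*c)


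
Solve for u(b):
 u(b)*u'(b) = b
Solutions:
 u(b) = -sqrt(C1 + b^2)
 u(b) = sqrt(C1 + b^2)


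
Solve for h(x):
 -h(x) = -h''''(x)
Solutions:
 h(x) = C1*exp(-x) + C2*exp(x) + C3*sin(x) + C4*cos(x)


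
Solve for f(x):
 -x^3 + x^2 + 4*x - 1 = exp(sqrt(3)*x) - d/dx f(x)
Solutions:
 f(x) = C1 + x^4/4 - x^3/3 - 2*x^2 + x + sqrt(3)*exp(sqrt(3)*x)/3


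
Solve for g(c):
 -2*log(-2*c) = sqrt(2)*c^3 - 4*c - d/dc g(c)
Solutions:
 g(c) = C1 + sqrt(2)*c^4/4 - 2*c^2 + 2*c*log(-c) + 2*c*(-1 + log(2))


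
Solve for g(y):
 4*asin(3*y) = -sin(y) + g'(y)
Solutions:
 g(y) = C1 + 4*y*asin(3*y) + 4*sqrt(1 - 9*y^2)/3 - cos(y)


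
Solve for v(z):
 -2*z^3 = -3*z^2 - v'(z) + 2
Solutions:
 v(z) = C1 + z^4/2 - z^3 + 2*z


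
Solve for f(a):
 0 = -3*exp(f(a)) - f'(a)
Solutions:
 f(a) = log(1/(C1 + 3*a))


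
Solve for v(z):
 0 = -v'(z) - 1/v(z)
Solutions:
 v(z) = -sqrt(C1 - 2*z)
 v(z) = sqrt(C1 - 2*z)


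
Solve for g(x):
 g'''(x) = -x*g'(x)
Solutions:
 g(x) = C1 + Integral(C2*airyai(-x) + C3*airybi(-x), x)


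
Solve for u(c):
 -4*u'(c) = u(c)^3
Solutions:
 u(c) = -sqrt(2)*sqrt(-1/(C1 - c))
 u(c) = sqrt(2)*sqrt(-1/(C1 - c))


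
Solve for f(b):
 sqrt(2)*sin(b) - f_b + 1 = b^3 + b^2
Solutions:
 f(b) = C1 - b^4/4 - b^3/3 + b - sqrt(2)*cos(b)


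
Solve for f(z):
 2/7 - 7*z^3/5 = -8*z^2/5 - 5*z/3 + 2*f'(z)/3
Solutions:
 f(z) = C1 - 21*z^4/40 + 4*z^3/5 + 5*z^2/4 + 3*z/7


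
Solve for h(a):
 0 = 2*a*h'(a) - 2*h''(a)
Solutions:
 h(a) = C1 + C2*erfi(sqrt(2)*a/2)


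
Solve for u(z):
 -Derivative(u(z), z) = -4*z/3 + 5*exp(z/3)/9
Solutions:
 u(z) = C1 + 2*z^2/3 - 5*exp(z/3)/3


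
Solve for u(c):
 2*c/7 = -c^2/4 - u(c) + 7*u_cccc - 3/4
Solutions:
 u(c) = C1*exp(-7^(3/4)*c/7) + C2*exp(7^(3/4)*c/7) + C3*sin(7^(3/4)*c/7) + C4*cos(7^(3/4)*c/7) - c^2/4 - 2*c/7 - 3/4


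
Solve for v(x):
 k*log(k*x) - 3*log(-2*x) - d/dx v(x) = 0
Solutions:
 v(x) = C1 + x*(k - 3)*log(-x) + x*(k*log(-k) - k - 3*log(2) + 3)


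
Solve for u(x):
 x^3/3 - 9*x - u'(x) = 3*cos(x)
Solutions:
 u(x) = C1 + x^4/12 - 9*x^2/2 - 3*sin(x)


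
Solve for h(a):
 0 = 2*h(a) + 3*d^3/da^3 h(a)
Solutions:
 h(a) = C3*exp(-2^(1/3)*3^(2/3)*a/3) + (C1*sin(2^(1/3)*3^(1/6)*a/2) + C2*cos(2^(1/3)*3^(1/6)*a/2))*exp(2^(1/3)*3^(2/3)*a/6)


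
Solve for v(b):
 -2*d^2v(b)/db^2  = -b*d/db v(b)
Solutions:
 v(b) = C1 + C2*erfi(b/2)


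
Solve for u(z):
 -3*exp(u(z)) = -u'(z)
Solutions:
 u(z) = log(-1/(C1 + 3*z))


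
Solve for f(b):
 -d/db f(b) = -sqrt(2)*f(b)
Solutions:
 f(b) = C1*exp(sqrt(2)*b)


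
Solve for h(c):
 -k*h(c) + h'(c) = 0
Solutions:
 h(c) = C1*exp(c*k)


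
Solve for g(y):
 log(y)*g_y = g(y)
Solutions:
 g(y) = C1*exp(li(y))


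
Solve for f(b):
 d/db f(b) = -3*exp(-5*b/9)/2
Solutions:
 f(b) = C1 + 27*exp(-5*b/9)/10


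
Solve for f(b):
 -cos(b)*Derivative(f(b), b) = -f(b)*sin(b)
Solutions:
 f(b) = C1/cos(b)


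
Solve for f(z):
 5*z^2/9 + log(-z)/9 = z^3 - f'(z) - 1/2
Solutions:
 f(z) = C1 + z^4/4 - 5*z^3/27 - z*log(-z)/9 - 7*z/18


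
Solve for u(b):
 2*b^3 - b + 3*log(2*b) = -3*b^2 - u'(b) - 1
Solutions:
 u(b) = C1 - b^4/2 - b^3 + b^2/2 - 3*b*log(b) - b*log(8) + 2*b


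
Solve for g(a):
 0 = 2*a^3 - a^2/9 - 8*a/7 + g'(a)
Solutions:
 g(a) = C1 - a^4/2 + a^3/27 + 4*a^2/7


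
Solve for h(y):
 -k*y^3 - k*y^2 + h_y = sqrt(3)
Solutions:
 h(y) = C1 + k*y^4/4 + k*y^3/3 + sqrt(3)*y


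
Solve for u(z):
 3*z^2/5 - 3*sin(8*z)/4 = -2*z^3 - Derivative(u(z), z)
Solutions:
 u(z) = C1 - z^4/2 - z^3/5 - 3*cos(8*z)/32


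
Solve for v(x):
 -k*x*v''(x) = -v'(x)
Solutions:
 v(x) = C1 + x^(((re(k) + 1)*re(k) + im(k)^2)/(re(k)^2 + im(k)^2))*(C2*sin(log(x)*Abs(im(k))/(re(k)^2 + im(k)^2)) + C3*cos(log(x)*im(k)/(re(k)^2 + im(k)^2)))


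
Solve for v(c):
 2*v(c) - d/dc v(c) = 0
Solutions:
 v(c) = C1*exp(2*c)


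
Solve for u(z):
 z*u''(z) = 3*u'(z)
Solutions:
 u(z) = C1 + C2*z^4


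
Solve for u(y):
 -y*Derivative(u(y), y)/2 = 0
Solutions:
 u(y) = C1


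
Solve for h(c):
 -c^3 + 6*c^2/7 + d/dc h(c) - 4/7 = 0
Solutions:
 h(c) = C1 + c^4/4 - 2*c^3/7 + 4*c/7


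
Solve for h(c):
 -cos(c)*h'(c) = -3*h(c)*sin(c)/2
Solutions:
 h(c) = C1/cos(c)^(3/2)


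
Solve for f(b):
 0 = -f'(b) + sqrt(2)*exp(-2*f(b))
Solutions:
 f(b) = log(-sqrt(C1 + 2*sqrt(2)*b))
 f(b) = log(C1 + 2*sqrt(2)*b)/2


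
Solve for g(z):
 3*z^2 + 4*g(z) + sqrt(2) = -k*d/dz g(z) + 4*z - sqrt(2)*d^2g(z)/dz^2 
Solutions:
 g(z) = C1*exp(sqrt(2)*z*(-k + sqrt(k^2 - 16*sqrt(2)))/4) + C2*exp(-sqrt(2)*z*(k + sqrt(k^2 - 16*sqrt(2)))/4) - 3*k^2/32 + 3*k*z/8 - k/4 - 3*z^2/4 + z + sqrt(2)/8


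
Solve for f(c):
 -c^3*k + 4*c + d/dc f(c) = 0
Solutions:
 f(c) = C1 + c^4*k/4 - 2*c^2


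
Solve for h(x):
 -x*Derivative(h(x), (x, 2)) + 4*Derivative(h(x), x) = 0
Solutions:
 h(x) = C1 + C2*x^5


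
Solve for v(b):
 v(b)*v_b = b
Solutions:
 v(b) = -sqrt(C1 + b^2)
 v(b) = sqrt(C1 + b^2)


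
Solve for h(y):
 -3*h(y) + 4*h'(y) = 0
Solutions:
 h(y) = C1*exp(3*y/4)


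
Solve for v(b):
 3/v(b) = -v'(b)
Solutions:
 v(b) = -sqrt(C1 - 6*b)
 v(b) = sqrt(C1 - 6*b)


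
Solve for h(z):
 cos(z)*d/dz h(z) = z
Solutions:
 h(z) = C1 + Integral(z/cos(z), z)


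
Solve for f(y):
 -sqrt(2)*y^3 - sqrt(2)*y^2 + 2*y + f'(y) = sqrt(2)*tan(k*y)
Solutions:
 f(y) = C1 + sqrt(2)*y^4/4 + sqrt(2)*y^3/3 - y^2 + sqrt(2)*Piecewise((-log(cos(k*y))/k, Ne(k, 0)), (0, True))


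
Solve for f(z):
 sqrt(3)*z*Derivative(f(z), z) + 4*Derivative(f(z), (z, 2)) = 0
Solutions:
 f(z) = C1 + C2*erf(sqrt(2)*3^(1/4)*z/4)


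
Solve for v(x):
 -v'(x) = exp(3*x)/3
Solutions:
 v(x) = C1 - exp(3*x)/9


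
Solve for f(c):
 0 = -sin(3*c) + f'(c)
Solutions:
 f(c) = C1 - cos(3*c)/3


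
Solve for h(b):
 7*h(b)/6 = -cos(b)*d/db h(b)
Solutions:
 h(b) = C1*(sin(b) - 1)^(7/12)/(sin(b) + 1)^(7/12)


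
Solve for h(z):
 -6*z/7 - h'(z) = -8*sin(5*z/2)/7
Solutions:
 h(z) = C1 - 3*z^2/7 - 16*cos(5*z/2)/35


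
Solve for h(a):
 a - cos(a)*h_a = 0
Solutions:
 h(a) = C1 + Integral(a/cos(a), a)


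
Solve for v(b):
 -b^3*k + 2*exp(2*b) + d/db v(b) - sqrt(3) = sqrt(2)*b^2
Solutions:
 v(b) = C1 + b^4*k/4 + sqrt(2)*b^3/3 + sqrt(3)*b - exp(2*b)


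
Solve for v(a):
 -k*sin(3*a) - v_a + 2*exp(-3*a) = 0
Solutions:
 v(a) = C1 + k*cos(3*a)/3 - 2*exp(-3*a)/3


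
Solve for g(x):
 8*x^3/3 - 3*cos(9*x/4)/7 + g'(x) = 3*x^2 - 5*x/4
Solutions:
 g(x) = C1 - 2*x^4/3 + x^3 - 5*x^2/8 + 4*sin(9*x/4)/21
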